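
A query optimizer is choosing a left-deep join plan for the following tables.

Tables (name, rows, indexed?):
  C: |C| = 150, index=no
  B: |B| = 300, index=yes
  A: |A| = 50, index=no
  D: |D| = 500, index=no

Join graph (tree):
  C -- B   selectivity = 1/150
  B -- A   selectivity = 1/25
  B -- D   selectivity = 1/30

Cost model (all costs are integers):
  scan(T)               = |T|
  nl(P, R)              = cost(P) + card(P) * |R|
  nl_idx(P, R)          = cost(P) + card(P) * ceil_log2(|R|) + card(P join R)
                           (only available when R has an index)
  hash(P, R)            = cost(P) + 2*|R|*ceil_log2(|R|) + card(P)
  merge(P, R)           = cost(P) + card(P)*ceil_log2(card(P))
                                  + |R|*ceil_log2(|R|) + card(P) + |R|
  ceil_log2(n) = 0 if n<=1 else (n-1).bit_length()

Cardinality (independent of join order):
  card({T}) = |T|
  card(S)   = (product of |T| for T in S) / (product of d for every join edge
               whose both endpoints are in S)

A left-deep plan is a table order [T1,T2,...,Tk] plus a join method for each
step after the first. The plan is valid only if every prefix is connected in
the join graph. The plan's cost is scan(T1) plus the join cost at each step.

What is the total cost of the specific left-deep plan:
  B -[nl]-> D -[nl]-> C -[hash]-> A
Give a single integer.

905900

step 1: scan B: cost=300, card=300
step 2: join D via nl
    card(P join D) = 300*500/(30) = 5000
    cost = 300 + 300*500 = 150300
step 3: join C via nl
    card(P join C) = 5000*150/(150) = 5000
    cost = 150300 + 5000*150 = 900300
step 4: join A via hash
    card(P join A) = 5000*50/(25) = 10000
    cost = 900300 + 2*50*6 + 5000 = 905900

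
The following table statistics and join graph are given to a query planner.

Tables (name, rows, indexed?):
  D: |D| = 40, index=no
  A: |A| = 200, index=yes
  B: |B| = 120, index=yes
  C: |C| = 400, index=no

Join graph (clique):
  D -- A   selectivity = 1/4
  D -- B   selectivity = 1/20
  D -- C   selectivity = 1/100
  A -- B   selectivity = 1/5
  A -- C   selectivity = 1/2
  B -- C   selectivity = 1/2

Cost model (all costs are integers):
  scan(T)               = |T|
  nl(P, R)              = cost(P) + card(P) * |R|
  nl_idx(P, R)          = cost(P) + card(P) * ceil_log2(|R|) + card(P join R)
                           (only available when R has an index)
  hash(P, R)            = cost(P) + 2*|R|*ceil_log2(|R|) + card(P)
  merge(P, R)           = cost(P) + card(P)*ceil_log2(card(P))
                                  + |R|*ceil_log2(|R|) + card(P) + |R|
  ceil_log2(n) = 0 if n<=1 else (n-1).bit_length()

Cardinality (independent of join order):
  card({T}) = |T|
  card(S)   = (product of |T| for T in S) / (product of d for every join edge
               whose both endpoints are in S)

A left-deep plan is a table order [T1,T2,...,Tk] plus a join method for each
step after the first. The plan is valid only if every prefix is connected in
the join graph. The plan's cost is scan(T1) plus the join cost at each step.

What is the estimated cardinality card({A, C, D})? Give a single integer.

Tables in S: A(200), C(400), D(40)
Edges inside S: D-A(d=4), D-C(d=100), A-C(d=2)
numerator = 200 * 400 * 40 = 3200000
denominator = 4 * 100 * 2 = 800
card(S) = 3200000 / 800 = 4000

4000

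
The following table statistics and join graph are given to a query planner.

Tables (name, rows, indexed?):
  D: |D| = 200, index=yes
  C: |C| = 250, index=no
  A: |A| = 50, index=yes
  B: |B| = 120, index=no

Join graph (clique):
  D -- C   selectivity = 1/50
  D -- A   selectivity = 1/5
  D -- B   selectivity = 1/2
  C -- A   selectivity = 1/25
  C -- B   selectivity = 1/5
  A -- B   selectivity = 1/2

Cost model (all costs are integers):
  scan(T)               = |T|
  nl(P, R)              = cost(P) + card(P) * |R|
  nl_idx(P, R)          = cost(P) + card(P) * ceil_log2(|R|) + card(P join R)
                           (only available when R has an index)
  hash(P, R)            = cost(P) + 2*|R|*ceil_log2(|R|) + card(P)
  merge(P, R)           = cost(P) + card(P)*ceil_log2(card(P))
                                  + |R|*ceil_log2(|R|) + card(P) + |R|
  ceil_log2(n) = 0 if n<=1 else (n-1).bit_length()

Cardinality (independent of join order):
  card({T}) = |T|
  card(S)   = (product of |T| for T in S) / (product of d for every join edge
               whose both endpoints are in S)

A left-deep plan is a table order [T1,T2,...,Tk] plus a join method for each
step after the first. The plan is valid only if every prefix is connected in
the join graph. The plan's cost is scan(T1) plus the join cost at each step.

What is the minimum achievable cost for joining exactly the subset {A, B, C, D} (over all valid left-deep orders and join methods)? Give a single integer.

Selinger DP over subsets of {A,B,C,D}:
  {D}: scan cost=200, card=200
  {C}: scan cost=250, card=250
  {A}: scan cost=50, card=50
  {B}: scan cost=120, card=120
  {CD}: card=1000; try (D,nl_idx)→3250, (D,hash)→3700, (C,merge)→4250, (D,merge)→4300, (C,hash)→4400, (C,nl)→50200 …(+1); best=3250 via (D,nl_idx)
  {AD}: card=2000; try (A,hash)→1000, (D,merge)→2200, (A,merge)→2350, (D,nl_idx)→2450, (D,hash)→3300, (A,nl_idx)→3400 …(+2); best=1000 via (A,hash)
  {BD}: card=12000; try (B,hash)→2080, (D,merge)→2880, (B,merge)→2960, (D,hash)→3440, (D,nl_idx)→13080, (D,nl)→24120 …(+1); best=2080 via (B,hash)
  {AC}: card=500; try (A,hash)→1100, (A,nl_idx)→2250, (C,merge)→2650, (A,merge)→2850, (C,hash)→4100, (C,nl)→12550 …(+1); best=1100 via (A,hash)
  {BC}: card=6000; try (B,hash)→2180, (C,merge)→3330, (B,merge)→3460, (C,hash)→4240, (C,nl)→30120, (B,nl)→30250; best=2180 via (B,hash)
  {AB}: card=3000; try (A,hash)→840, (B,merge)→1360, (A,merge)→1430, (B,hash)→1780, (A,nl_idx)→3840, (B,nl)→6050 …(+1); best=840 via (A,hash)
  {ACD}: card=400; try (D,hash)→4800, (A,hash)→4850, (D,nl_idx)→5500, (C,hash)→7000, (D,merge)→7900, (A,nl_idx)→9650 …(+5); best=4800 via (D,hash)
  {BCD}: card=12000; try (B,hash)→5930, (D,hash)→11380, (B,merge)→15210, (C,hash)→18080, (D,nl_idx)→62180, (D,merge)→87980 …(+4); best=5930 via (B,hash)
  {ABD}: card=60000; try (B,hash)→4680, (D,hash)→7040, (A,hash)→14680, (B,merge)→25960, (D,merge)→41640, (D,nl_idx)→84840 …(+5); best=4680 via (B,hash)
  {ABC}: card=6000; try (B,hash)→3280, (B,merge)→7060, (C,hash)→7840, (A,hash)→8780, (C,merge)→42090, (A,nl_idx)→44180 …(+4); best=3280 via (B,hash)
  {ABCD}: card=2400; try (B,hash)→6880, (B,merge)→9760, (D,hash)→12480, (A,hash)→18530, (B,nl)→52800, (D,nl_idx)→53680 …(+8); best=6880 via (B,hash)

6880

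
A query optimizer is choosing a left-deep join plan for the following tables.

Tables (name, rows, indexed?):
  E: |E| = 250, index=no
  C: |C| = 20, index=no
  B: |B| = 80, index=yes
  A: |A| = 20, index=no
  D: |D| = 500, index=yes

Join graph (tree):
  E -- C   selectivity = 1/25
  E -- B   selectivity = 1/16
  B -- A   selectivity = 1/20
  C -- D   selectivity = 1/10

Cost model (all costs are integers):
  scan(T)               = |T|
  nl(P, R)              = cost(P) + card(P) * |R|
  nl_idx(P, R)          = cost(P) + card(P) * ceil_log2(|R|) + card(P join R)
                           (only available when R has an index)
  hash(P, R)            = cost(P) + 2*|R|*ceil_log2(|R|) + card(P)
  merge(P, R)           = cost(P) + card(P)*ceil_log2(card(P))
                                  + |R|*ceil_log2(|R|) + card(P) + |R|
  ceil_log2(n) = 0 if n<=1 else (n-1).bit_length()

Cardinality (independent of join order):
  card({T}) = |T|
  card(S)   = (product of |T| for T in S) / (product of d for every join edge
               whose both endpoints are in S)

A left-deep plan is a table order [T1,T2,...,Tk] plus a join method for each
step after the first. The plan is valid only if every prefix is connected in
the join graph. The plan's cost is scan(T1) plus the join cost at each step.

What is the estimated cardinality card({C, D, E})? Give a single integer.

Tables in S: C(20), D(500), E(250)
Edges inside S: E-C(d=25), C-D(d=10)
numerator = 20 * 500 * 250 = 2500000
denominator = 25 * 10 = 250
card(S) = 2500000 / 250 = 10000

10000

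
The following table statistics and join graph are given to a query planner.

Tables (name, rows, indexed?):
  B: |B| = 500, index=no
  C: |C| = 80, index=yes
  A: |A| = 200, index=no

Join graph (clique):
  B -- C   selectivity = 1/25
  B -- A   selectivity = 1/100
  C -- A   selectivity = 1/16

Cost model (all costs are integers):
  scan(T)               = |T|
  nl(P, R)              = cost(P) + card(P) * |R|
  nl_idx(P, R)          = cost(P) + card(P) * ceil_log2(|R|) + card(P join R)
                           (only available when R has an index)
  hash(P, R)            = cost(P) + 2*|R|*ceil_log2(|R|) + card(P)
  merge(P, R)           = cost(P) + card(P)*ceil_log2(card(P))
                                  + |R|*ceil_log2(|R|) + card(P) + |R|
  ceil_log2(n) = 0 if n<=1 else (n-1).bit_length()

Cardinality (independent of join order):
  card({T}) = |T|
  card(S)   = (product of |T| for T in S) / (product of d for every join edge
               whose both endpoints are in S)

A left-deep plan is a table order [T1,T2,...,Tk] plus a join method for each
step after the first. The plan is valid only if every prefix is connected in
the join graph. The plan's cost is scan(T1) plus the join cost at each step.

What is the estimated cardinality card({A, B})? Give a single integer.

Tables in S: A(200), B(500)
Edges inside S: B-A(d=100)
numerator = 200 * 500 = 100000
denominator = 100 = 100
card(S) = 100000 / 100 = 1000

1000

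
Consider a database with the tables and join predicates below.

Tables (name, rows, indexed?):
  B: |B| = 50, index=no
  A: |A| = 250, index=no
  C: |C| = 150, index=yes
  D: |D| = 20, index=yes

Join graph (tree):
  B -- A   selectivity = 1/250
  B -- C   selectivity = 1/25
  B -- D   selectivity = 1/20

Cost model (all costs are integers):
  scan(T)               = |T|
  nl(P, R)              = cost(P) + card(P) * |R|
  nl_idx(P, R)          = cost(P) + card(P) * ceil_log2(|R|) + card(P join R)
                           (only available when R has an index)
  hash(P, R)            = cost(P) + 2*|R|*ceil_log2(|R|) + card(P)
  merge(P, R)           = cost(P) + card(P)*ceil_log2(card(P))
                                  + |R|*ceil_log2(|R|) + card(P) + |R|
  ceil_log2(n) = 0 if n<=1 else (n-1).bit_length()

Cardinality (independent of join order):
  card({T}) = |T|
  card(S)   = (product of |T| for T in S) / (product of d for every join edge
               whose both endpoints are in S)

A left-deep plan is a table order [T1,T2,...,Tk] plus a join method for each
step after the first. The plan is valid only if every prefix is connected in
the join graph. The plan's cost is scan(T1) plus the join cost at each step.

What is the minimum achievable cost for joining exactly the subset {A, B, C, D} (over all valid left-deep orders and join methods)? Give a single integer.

2050

Selinger DP over subsets of {A,B,C,D}:
  {B}: scan cost=50, card=50
  {A}: scan cost=250, card=250
  {C}: scan cost=150, card=150
  {D}: scan cost=20, card=20
  {AB}: card=50; try (B,hash)→1100, (A,merge)→2650, (B,merge)→2850, (A,hash)→4100, (A,nl)→12550, (B,nl)→12750; best=1100 via (B,hash)
  {BC}: card=300; try (C,nl_idx)→750, (B,hash)→900, (C,merge)→1750, (B,merge)→1850, (C,hash)→2500, (C,nl)→7550 …(+1); best=750 via (C,nl_idx)
  {BD}: card=50; try (D,hash)→300, (D,nl_idx)→350, (B,merge)→490, (D,merge)→520, (B,hash)→640, (B,nl)→1020 …(+1); best=300 via (D,hash)
  {ABC}: card=300; try (C,nl_idx)→1800, (C,merge)→2800, (C,hash)→3550, (A,hash)→5050, (A,merge)→6000, (C,nl)→8600 …(+1); best=1800 via (C,nl_idx)
  {ABD}: card=50; try (D,hash)→1350, (D,nl_idx)→1400, (D,merge)→1570, (D,nl)→2100, (A,merge)→2900, (A,hash)→4350 …(+1); best=1350 via (D,hash)
  {BCD}: card=300; try (C,nl_idx)→1000, (D,hash)→1250, (C,merge)→2000, (D,nl_idx)→2550, (C,hash)→2750, (D,merge)→3870 …(+2); best=1000 via (C,nl_idx)
  {ABCD}: card=300; try (C,nl_idx)→2050, (D,hash)→2300, (C,merge)→3050, (D,nl_idx)→3600, (C,hash)→3800, (D,merge)→4920 …(+5); best=2050 via (C,nl_idx)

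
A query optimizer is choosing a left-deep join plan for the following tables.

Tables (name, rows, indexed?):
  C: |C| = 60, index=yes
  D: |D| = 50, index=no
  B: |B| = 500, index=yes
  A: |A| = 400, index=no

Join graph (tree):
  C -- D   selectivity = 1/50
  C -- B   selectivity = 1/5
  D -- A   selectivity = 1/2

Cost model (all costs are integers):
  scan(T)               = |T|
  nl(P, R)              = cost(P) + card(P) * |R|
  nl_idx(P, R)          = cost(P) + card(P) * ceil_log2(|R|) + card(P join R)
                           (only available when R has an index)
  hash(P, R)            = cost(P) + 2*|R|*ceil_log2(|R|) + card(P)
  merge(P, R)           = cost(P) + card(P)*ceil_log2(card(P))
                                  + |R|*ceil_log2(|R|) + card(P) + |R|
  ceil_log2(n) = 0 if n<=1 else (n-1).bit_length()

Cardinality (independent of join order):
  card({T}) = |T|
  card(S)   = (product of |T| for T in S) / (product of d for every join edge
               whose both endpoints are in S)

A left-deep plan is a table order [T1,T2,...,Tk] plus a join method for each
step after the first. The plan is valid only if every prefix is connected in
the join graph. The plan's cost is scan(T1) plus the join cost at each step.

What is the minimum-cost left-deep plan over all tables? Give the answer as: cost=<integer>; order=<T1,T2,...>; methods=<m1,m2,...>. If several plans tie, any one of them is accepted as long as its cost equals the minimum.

cost=19030; order=D,C,B,A; methods=nl_idx,merge,hash

Selinger DP (subsets sized 1..n):
  {C}: scan cost=60, card=60
  {D}: scan cost=50, card=50
  {B}: scan cost=500, card=500
  {A}: scan cost=400, card=400
  {CD}: card=60; try (C,nl_idx)→410, (D,hash)→720, (C,hash)→820, (C,merge)→820, (D,merge)→830, (C,nl)→3050 …(+1); best=410 via (C,nl_idx)
  {BC}: card=6000; try (C,hash)→1720, (B,merge)→5480, (C,merge)→5920, (B,nl_idx)→6600, (B,hash)→9120, (C,nl_idx)→9500 …(+2); best=1720 via (C,hash)
  {AD}: card=10000; try (D,hash)→1400, (A,merge)→4400, (D,merge)→4750, (A,hash)→7300, (A,nl)→20050, (D,nl)→20400; best=1400 via (D,hash)
  {BCD}: card=6000; try (B,merge)→5830, (B,nl_idx)→6950, (D,hash)→8320, (B,hash)→9470, (B,nl)→30410, (D,merge)→86070 …(+1); best=5830 via (B,merge)
  {ACD}: card=12000; try (A,merge)→4830, (A,hash)→7670, (C,hash)→12120, (A,nl)→24410, (C,nl_idx)→73400, (C,merge)→151820 …(+1); best=4830 via (A,merge)
  {ABCD}: card=1200000; try (A,hash)→19030, (B,hash)→25830, (A,merge)→93830, (B,merge)→189830, (B,nl_idx)→1312830, (A,nl)→2405830 …(+1); best=19030 via (A,hash)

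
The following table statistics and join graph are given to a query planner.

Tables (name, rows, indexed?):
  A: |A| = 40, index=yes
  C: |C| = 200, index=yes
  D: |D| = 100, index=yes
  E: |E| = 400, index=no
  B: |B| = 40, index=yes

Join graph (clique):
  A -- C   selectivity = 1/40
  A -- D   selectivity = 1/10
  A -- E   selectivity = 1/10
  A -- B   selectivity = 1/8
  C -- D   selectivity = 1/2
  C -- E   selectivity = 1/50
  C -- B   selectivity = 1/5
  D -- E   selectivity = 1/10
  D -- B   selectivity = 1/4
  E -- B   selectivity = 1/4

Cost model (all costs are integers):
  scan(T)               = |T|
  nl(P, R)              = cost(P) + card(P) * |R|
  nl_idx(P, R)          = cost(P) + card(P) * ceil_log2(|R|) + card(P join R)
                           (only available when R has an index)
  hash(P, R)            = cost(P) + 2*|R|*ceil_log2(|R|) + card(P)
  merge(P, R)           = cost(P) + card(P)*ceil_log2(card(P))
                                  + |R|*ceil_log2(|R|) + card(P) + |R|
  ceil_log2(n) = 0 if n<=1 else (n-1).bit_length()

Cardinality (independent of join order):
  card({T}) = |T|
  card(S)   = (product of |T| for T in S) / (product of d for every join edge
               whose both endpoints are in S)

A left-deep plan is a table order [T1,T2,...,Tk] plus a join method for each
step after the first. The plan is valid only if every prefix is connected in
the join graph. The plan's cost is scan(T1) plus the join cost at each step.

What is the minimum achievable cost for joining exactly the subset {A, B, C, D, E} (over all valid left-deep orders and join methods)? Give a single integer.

Selinger DP over subsets of {A,B,C,D,E}:
  {A}: scan cost=40, card=40
  {C}: scan cost=200, card=200
  {D}: scan cost=100, card=100
  {E}: scan cost=400, card=400
  {B}: scan cost=40, card=40
  {AC}: card=200; try (C,nl_idx)→560, (A,hash)→880, (A,nl_idx)→1600, (C,merge)→2120, (A,merge)→2280, (C,hash)→3280 …(+2); best=560 via (C,nl_idx)
  {AD}: card=400; try (A,hash)→680, (D,nl_idx)→720, (A,nl_idx)→1100, (D,merge)→1120, (A,merge)→1180, (D,hash)→1480 …(+2); best=680 via (A,hash)
  {AE}: card=1600; try (A,hash)→1280, (E,merge)→4320, (A,nl_idx)→4400, (A,merge)→4680, (E,hash)→7280, (E,nl)→16040 …(+1); best=1280 via (A,hash)
  {AB}: card=200; try (B,nl_idx)→480, (A,nl_idx)→480, (B,hash)→560, (A,hash)→560, (B,merge)→600, (A,merge)→600 …(+2); best=480 via (B,nl_idx)
  {CD}: card=10000; try (D,hash)→1800, (C,merge)→2700, (D,merge)→2800, (C,hash)→3400, (C,nl_idx)→10900, (D,nl_idx)→11600 …(+2); best=1800 via (D,hash)
  {CE}: card=1600; try (C,hash)→4000, (C,nl_idx)→5200, (E,merge)→6000, (C,merge)→6200, (E,hash)→7600, (E,nl)→80200 …(+1); best=4000 via (C,hash)
  {BC}: card=1600; try (B,hash)→880, (C,nl_idx)→1960, (C,merge)→2120, (B,merge)→2280, (B,nl_idx)→3000, (C,hash)→3280 …(+2); best=880 via (B,hash)
  {DE}: card=4000; try (D,hash)→2200, (E,merge)→4900, (D,merge)→5200, (D,nl_idx)→7200, (E,hash)→7400, (E,nl)→40100 …(+1); best=2200 via (D,hash)
  {BD}: card=1000; try (B,hash)→680, (D,merge)→1120, (B,merge)→1180, (D,nl_idx)→1320, (D,hash)→1480, (B,nl_idx)→1700 …(+2); best=680 via (B,hash)
  {BE}: card=4000; try (B,hash)→1280, (E,merge)→4320, (B,merge)→4680, (B,nl_idx)→6800, (E,hash)→7280, (E,nl)→16040 …(+1); best=1280 via (B,hash)
  {ACD}: card=1000; try (D,hash)→2160, (D,nl_idx)→2960, (D,merge)→3160, (C,hash)→4280, (C,nl_idx)→4880, (C,merge)→6480 …(+6); best=2160 via (D,hash)
  {ACE}: card=160; try (C,hash)→6080, (A,hash)→6080, (E,merge)→6360, (E,hash)→7960, (A,nl_idx)→13760, (C,nl_idx)→14240 …(+5); best=6080 via (C,hash)
  {ABC}: card=200; try (B,hash)→1240, (B,nl_idx)→1960, (C,nl_idx)→2280, (B,merge)→2640, (A,hash)→2960, (C,hash)→3880 …(+6); best=1240 via (B,hash)
  {ADE}: card=1600; try (D,hash)→4280, (A,hash)→6680, (E,hash)→8280, (E,merge)→8680, (D,nl_idx)→14080, (D,merge)→21280 …(+5); best=4280 via (D,hash)
  {ABD}: card=500; try (B,hash)→1560, (D,hash)→2080, (A,hash)→2160, (D,nl_idx)→2380, (D,merge)→3080, (B,nl_idx)→3580 …(+6); best=1560 via (B,hash)
  {ABE}: card=2000; try (B,hash)→3360, (A,hash)→5760, (E,merge)→6280, (E,hash)→7880, (B,nl_idx)→12880, (B,merge)→20760 …(+5); best=3360 via (B,hash)
  {CDE}: card=8000; try (D,hash)→7000, (C,hash)→9400, (E,hash)→19000, (D,nl_idx)→23200, (D,merge)→24000, (C,nl_idx)→42200 …(+5); best=7000 via (D,hash)
  {BCD}: card=20000; try (D,hash)→3880, (C,hash)→4880, (B,hash)→12280, (C,merge)→13480, (D,merge)→20880, (C,nl_idx)→28680 …(+6); best=3880 via (D,hash)
  {BCE}: card=3200; try (B,hash)→6080, (C,hash)→8480, (E,hash)→9680, (B,nl_idx)→16800, (B,merge)→23480, (E,merge)→24080 …(+5); best=6080 via (B,hash)
  {BDE}: card=10000; try (D,hash)→6680, (B,hash)→6680, (E,hash)→8880, (E,merge)→15680, (B,nl_idx)→36200, (D,nl_idx)→39280 …(+5); best=6680 via (D,hash)
  {ACDE}: card=80; try (D,nl_idx)→7280, (D,hash)→7640, (D,merge)→8320, (C,hash)→9080, (E,hash)→10360, (A,hash)→15480 …(+9); best=7280 via (D,nl_idx)
  {ABCD}: card=250; try (D,hash)→2840, (D,nl_idx)→2890, (B,hash)→3640, (D,merge)→3840, (C,hash)→5260, (C,nl_idx)→5810 …(+10); best=2840 via (D,hash)
  {ABCE}: card=40; try (B,hash)→6720, (E,merge)→7040, (B,nl_idx)→7080, (B,merge)→7800, (C,hash)→8560, (E,hash)→8640 …(+9); best=6720 via (B,hash)
  {ABDE}: card=500; try (B,hash)→6360, (D,hash)→6760, (E,hash)→9260, (E,merge)→10560, (B,nl_idx)→14380, (A,hash)→17160 …(+9); best=6360 via (B,hash)
  {BCDE}: card=4000; try (D,hash)→10680, (B,hash)→15480, (C,hash)→19880, (E,hash)→31080, (D,nl_idx)→32480, (D,merge)→48480 …(+9); best=10680 via (D,hash)
  {ABCDE}: card=5; try (D,nl_idx)→7005, (B,nl_idx)→7765, (D,merge)→7800, (B,hash)→7840, (D,hash)→8160, (B,merge)→8200 …(+13); best=7005 via (D,nl_idx)

7005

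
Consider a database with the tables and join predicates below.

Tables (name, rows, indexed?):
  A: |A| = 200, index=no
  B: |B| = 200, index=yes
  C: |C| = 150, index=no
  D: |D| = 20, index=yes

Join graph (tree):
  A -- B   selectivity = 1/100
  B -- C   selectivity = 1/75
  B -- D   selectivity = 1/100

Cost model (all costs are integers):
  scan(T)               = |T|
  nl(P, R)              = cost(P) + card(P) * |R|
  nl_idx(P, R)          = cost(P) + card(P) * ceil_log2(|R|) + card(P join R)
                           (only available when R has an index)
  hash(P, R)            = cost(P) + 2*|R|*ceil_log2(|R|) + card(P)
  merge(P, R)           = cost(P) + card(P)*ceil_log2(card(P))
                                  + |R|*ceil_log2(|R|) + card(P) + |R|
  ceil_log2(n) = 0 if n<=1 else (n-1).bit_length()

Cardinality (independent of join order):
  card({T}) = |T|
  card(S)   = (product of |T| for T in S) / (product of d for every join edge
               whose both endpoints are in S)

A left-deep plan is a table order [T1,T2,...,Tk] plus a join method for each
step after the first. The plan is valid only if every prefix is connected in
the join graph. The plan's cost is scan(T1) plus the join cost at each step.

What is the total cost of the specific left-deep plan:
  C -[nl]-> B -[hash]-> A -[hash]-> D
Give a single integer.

step 1: scan C: cost=150, card=150
step 2: join B via nl
    card(P join B) = 150*200/(75) = 400
    cost = 150 + 150*200 = 30150
step 3: join A via hash
    card(P join A) = 400*200/(100) = 800
    cost = 30150 + 2*200*8 + 400 = 33750
step 4: join D via hash
    card(P join D) = 800*20/(100) = 160
    cost = 33750 + 2*20*5 + 800 = 34750

34750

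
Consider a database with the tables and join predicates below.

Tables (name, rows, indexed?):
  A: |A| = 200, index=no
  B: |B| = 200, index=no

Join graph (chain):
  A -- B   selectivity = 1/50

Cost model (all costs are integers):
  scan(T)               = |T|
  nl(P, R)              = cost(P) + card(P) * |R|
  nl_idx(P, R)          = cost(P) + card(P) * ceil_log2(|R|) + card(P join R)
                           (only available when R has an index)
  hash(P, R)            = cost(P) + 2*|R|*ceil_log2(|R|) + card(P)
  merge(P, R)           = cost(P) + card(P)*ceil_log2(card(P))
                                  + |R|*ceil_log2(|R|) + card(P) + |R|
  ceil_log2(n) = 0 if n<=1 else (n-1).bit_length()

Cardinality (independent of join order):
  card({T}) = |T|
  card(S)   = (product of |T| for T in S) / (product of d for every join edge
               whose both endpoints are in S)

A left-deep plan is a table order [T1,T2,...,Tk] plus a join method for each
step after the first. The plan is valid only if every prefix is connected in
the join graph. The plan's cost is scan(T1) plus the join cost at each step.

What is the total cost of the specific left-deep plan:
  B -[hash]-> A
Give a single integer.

step 1: scan B: cost=200, card=200
step 2: join A via hash
    card(P join A) = 200*200/(50) = 800
    cost = 200 + 2*200*8 + 200 = 3600

3600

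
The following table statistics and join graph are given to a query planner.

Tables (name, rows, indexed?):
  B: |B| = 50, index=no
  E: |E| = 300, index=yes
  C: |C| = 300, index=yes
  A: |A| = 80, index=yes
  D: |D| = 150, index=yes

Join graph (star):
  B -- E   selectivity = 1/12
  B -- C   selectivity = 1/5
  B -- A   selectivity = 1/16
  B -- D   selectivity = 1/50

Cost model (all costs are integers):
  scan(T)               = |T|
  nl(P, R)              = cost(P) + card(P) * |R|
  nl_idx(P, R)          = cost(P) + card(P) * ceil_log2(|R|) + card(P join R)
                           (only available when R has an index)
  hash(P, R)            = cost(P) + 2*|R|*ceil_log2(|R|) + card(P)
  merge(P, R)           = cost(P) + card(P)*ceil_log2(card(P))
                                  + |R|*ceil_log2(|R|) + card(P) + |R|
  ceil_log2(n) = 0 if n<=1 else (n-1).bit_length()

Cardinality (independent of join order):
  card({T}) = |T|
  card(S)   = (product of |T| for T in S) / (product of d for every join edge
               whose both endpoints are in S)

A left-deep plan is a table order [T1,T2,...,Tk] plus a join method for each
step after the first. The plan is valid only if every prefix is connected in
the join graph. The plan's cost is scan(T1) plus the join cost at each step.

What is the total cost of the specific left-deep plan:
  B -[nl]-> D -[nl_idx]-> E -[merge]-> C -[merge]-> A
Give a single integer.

step 1: scan B: cost=50, card=50
step 2: join D via nl
    card(P join D) = 50*150/(50) = 150
    cost = 50 + 50*150 = 7550
step 3: join E via nl_idx
    card(P join E) = 150*300/(12) = 3750
    cost = 7550 + 150*9 + 3750 = 12650
step 4: join C via merge
    card(P join C) = 3750*300/(5) = 225000
    cost = 12650 + 3750*12 + 300*9 + 3750 + 300 = 64400
step 5: join A via merge
    card(P join A) = 225000*80/(16) = 1125000
    cost = 64400 + 225000*18 + 80*7 + 225000 + 80 = 4340040

4340040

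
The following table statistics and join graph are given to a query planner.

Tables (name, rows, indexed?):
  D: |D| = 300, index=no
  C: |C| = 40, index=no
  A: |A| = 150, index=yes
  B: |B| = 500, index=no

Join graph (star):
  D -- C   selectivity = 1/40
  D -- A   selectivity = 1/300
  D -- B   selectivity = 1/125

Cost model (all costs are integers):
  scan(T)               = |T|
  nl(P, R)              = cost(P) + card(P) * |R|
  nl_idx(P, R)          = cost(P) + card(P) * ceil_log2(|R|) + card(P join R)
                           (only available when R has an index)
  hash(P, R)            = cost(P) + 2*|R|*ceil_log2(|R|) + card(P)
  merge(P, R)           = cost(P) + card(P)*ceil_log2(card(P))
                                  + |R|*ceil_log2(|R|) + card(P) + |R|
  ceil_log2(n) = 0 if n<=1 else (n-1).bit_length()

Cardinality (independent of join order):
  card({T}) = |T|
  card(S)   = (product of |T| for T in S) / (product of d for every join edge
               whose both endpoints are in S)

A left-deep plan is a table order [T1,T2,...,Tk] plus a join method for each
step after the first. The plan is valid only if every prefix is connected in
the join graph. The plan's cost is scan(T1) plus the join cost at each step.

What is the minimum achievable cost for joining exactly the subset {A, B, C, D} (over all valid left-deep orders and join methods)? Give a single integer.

9830

Selinger DP over subsets of {A,B,C,D}:
  {D}: scan cost=300, card=300
  {C}: scan cost=40, card=40
  {A}: scan cost=150, card=150
  {B}: scan cost=500, card=500
  {CD}: card=300; try (C,hash)→1080, (D,merge)→3320, (C,merge)→3580, (D,hash)→5480, (D,nl)→12040, (C,nl)→12300; best=1080 via (C,hash)
  {AD}: card=150; try (A,nl_idx)→2850, (A,hash)→3000, (D,merge)→4500, (A,merge)→4650, (D,hash)→5700, (D,nl)→45150 …(+1); best=2850 via (A,nl_idx)
  {BD}: card=1200; try (D,hash)→6400, (B,merge)→8300, (D,merge)→8500, (B,hash)→9600, (B,nl)→150300, (D,nl)→150500; best=6400 via (D,hash)
  {ACD}: card=150; try (C,hash)→3480, (A,nl_idx)→3630, (A,hash)→3780, (C,merge)→4480, (A,merge)→5430, (C,nl)→8850 …(+1); best=3480 via (C,hash)
  {BCD}: card=1200; try (C,hash)→8080, (B,merge)→9080, (B,hash)→10380, (C,merge)→21080, (C,nl)→54400, (B,nl)→151080; best=8080 via (C,hash)
  {ABD}: card=600; try (B,merge)→9200, (A,hash)→10000, (B,hash)→12000, (A,nl_idx)→16600, (A,merge)→22150, (B,nl)→77850 …(+1); best=9200 via (B,merge)
  {ABCD}: card=600; try (B,merge)→9830, (C,hash)→10280, (A,hash)→11680, (B,hash)→12630, (C,merge)→16080, (A,nl_idx)→18280 …(+4); best=9830 via (B,merge)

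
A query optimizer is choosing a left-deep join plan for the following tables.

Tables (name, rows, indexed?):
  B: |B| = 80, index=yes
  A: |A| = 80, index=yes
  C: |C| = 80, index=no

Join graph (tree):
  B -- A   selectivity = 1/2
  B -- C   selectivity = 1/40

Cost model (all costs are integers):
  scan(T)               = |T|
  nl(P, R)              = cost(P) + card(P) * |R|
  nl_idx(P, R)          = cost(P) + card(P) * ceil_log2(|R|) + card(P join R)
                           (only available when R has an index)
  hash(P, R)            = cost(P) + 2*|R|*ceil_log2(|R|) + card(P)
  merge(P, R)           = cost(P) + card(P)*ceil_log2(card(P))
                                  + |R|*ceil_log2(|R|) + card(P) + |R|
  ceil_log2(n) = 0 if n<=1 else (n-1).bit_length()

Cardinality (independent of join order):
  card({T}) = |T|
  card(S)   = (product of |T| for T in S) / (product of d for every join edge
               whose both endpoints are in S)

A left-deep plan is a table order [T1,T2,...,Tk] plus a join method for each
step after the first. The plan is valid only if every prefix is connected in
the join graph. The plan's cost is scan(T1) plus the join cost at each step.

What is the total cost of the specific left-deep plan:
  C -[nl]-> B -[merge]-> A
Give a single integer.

8560

step 1: scan C: cost=80, card=80
step 2: join B via nl
    card(P join B) = 80*80/(40) = 160
    cost = 80 + 80*80 = 6480
step 3: join A via merge
    card(P join A) = 160*80/(2) = 6400
    cost = 6480 + 160*8 + 80*7 + 160 + 80 = 8560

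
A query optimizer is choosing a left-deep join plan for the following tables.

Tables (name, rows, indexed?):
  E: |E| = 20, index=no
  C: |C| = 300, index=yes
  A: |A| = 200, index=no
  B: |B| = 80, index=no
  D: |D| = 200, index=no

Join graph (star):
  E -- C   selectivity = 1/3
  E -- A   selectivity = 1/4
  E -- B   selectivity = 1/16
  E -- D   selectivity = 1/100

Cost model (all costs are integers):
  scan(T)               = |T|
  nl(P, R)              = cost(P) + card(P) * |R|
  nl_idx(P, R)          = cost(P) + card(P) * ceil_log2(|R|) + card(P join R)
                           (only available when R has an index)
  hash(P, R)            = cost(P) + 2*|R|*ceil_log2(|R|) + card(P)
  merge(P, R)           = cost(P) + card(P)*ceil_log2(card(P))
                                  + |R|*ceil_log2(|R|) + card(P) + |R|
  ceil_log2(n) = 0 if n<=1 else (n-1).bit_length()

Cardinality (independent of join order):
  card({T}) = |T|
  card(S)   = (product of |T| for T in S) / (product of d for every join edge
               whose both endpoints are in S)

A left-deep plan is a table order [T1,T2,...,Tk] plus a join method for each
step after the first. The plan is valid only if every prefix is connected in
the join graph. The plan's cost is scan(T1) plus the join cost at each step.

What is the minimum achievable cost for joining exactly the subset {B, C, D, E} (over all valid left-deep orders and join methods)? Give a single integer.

Selinger DP over subsets of {B,C,D,E}:
  {E}: scan cost=20, card=20
  {C}: scan cost=300, card=300
  {B}: scan cost=80, card=80
  {D}: scan cost=200, card=200
  {CE}: card=2000; try (E,hash)→800, (C,nl_idx)→2200, (C,merge)→3140, (E,merge)→3420, (C,hash)→5440, (C,nl)→6020 …(+1); best=800 via (E,hash)
  {BE}: card=100; try (E,hash)→360, (B,merge)→780, (E,merge)→840, (B,hash)→1160, (B,nl)→1620, (E,nl)→1680; best=360 via (E,hash)
  {DE}: card=40; try (E,hash)→600, (D,merge)→1940, (E,merge)→2120, (D,hash)→3240, (D,nl)→4020, (E,nl)→4200; best=600 via (E,hash)
  {BCE}: card=10000; try (B,hash)→3920, (C,merge)→4160, (C,hash)→5860, (C,nl_idx)→11260, (B,merge)→25440, (C,nl)→30360 …(+1); best=3920 via (B,hash)
  {CDE}: card=4000; try (C,merge)→3880, (C,nl_idx)→4960, (D,hash)→6000, (C,hash)→6040, (C,nl)→12600, (D,merge)→26600 …(+1); best=3880 via (C,merge)
  {BDE}: card=200; try (B,merge)→1520, (B,hash)→1760, (D,merge)→2960, (D,hash)→3660, (B,nl)→3800, (D,nl)→20360; best=1520 via (B,merge)
  {BCDE}: card=20000; try (C,merge)→6320, (C,hash)→7120, (B,hash)→9000, (D,hash)→17120, (C,nl_idx)→23320, (B,merge)→56520 …(+4); best=6320 via (C,merge)

6320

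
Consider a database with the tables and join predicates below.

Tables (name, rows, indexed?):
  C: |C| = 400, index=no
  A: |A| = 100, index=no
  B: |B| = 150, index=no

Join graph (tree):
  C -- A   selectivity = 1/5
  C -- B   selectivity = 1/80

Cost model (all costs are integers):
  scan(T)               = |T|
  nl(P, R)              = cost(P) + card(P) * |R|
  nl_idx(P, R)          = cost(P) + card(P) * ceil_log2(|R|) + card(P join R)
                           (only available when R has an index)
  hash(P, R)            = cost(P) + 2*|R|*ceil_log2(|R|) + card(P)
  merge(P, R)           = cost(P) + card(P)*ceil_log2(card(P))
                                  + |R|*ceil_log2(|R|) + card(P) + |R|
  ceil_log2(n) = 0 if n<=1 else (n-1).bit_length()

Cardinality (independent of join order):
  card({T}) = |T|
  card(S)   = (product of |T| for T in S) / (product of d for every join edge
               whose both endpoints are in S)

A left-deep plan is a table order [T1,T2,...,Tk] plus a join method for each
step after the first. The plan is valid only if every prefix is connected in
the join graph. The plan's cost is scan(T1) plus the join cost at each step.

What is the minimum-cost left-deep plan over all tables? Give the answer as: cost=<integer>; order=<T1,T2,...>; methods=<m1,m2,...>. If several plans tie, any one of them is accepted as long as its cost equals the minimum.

Selinger DP (subsets sized 1..n):
  {C}: scan cost=400, card=400
  {A}: scan cost=100, card=100
  {B}: scan cost=150, card=150
  {AC}: card=8000; try (A,hash)→2200, (C,merge)→4900, (A,merge)→5200, (C,hash)→7400, (C,nl)→40100, (A,nl)→40400; best=2200 via (A,hash)
  {BC}: card=750; try (B,hash)→3200, (C,merge)→5500, (B,merge)→5750, (C,hash)→7500, (C,nl)→60150, (B,nl)→60400; best=3200 via (B,hash)
  {ABC}: card=15000; try (A,hash)→5350, (A,merge)→12250, (B,hash)→12600, (A,nl)→78200, (B,merge)→115550, (B,nl)→1202200; best=5350 via (A,hash)

cost=5350; order=C,B,A; methods=hash,hash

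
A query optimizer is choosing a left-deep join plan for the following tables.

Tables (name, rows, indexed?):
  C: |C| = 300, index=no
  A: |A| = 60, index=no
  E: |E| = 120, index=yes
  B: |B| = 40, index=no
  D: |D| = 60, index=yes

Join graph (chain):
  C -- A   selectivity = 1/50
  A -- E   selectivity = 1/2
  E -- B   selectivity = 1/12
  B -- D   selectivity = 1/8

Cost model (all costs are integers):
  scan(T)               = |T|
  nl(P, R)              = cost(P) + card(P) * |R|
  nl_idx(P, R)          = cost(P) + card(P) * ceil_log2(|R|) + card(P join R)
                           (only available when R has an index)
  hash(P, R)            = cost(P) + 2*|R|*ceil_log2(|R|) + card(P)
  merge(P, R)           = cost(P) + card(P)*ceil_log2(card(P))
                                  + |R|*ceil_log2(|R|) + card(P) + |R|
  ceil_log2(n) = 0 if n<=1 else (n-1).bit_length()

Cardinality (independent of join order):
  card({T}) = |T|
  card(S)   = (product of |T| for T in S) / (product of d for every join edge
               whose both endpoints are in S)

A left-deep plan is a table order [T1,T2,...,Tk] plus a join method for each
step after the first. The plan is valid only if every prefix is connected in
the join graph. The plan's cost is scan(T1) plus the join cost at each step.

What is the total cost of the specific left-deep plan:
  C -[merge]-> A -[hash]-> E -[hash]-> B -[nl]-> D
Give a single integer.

4347840

step 1: scan C: cost=300, card=300
step 2: join A via merge
    card(P join A) = 300*60/(50) = 360
    cost = 300 + 300*9 + 60*6 + 300 + 60 = 3720
step 3: join E via hash
    card(P join E) = 360*120/(2) = 21600
    cost = 3720 + 2*120*7 + 360 = 5760
step 4: join B via hash
    card(P join B) = 21600*40/(12) = 72000
    cost = 5760 + 2*40*6 + 21600 = 27840
step 5: join D via nl
    card(P join D) = 72000*60/(8) = 540000
    cost = 27840 + 72000*60 = 4347840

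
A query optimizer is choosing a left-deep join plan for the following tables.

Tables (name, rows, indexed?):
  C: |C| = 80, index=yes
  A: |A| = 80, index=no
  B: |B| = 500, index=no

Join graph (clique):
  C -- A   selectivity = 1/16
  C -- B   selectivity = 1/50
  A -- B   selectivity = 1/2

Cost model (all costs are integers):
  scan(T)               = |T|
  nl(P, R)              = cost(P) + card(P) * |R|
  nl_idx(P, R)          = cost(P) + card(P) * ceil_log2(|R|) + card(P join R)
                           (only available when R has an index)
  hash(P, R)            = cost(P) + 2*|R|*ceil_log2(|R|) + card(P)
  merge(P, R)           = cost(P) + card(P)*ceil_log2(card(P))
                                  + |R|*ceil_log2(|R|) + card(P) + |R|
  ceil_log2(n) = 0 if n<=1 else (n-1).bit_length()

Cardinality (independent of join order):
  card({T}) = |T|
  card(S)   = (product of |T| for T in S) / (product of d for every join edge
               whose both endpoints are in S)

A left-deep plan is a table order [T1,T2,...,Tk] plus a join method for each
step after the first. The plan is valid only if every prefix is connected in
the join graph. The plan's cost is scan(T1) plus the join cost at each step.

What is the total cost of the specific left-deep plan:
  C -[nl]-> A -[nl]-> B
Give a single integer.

206480

step 1: scan C: cost=80, card=80
step 2: join A via nl
    card(P join A) = 80*80/(16) = 400
    cost = 80 + 80*80 = 6480
step 3: join B via nl
    card(P join B) = 400*500/(50*2) = 2000
    cost = 6480 + 400*500 = 206480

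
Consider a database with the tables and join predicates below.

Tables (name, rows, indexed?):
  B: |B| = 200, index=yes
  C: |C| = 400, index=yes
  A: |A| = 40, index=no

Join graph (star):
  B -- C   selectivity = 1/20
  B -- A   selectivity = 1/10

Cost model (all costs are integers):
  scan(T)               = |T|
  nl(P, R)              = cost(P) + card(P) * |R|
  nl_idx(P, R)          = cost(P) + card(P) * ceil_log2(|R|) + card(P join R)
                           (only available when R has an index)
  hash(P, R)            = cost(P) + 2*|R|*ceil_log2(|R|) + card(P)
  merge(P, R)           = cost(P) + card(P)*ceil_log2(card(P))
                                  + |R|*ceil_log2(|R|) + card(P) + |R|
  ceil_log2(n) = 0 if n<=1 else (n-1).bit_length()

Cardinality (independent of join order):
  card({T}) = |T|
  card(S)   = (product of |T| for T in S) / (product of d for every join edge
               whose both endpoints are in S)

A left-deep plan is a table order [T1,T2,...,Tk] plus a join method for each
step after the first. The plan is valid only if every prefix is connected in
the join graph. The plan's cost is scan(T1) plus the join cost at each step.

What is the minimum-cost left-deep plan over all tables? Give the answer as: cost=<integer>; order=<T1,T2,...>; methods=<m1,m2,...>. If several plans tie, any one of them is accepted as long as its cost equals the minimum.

Selinger DP (subsets sized 1..n):
  {B}: scan cost=200, card=200
  {C}: scan cost=400, card=400
  {A}: scan cost=40, card=40
  {BC}: card=4000; try (B,hash)→4000, (C,merge)→6000, (C,nl_idx)→6000, (B,merge)→6200, (C,hash)→7600, (B,nl_idx)→7600 …(+2); best=4000 via (B,hash)
  {AB}: card=800; try (A,hash)→880, (B,nl_idx)→1160, (B,merge)→2120, (A,merge)→2280, (B,hash)→3280, (B,nl)→8040 …(+1); best=880 via (A,hash)
  {ABC}: card=16000; try (A,hash)→8480, (C,hash)→8880, (C,merge)→13680, (C,nl_idx)→24080, (A,merge)→56280, (A,nl)→164000 …(+1); best=8480 via (A,hash)

cost=8480; order=C,B,A; methods=hash,hash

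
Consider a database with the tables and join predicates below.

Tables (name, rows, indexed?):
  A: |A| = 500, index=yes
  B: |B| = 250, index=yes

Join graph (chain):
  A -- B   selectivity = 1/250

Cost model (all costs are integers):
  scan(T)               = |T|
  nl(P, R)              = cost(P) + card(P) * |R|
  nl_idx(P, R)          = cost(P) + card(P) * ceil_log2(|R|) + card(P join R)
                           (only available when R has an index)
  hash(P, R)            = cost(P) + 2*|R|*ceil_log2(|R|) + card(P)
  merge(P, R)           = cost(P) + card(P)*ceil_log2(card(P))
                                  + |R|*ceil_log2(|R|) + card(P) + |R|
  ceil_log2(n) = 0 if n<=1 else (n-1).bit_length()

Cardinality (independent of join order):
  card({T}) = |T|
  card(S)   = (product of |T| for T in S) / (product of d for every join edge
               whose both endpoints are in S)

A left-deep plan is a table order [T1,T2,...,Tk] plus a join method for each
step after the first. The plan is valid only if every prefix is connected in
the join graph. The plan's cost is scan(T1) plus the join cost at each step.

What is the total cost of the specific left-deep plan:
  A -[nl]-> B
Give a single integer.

step 1: scan A: cost=500, card=500
step 2: join B via nl
    card(P join B) = 500*250/(250) = 500
    cost = 500 + 500*250 = 125500

125500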